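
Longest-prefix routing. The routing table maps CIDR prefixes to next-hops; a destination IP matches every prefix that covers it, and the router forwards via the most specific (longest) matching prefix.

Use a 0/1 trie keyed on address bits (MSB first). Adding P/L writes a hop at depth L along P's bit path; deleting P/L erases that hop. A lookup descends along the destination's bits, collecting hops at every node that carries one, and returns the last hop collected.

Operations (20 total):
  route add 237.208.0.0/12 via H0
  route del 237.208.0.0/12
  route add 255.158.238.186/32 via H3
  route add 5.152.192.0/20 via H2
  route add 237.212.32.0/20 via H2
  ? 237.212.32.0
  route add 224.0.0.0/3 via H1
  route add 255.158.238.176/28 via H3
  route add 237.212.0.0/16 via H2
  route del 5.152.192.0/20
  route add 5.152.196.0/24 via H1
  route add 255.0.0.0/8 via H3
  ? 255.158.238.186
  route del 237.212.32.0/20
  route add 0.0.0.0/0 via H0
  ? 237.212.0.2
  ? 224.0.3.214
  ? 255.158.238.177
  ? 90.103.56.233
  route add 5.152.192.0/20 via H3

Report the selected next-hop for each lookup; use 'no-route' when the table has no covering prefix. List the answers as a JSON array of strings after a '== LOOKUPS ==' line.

Apply in order:
  add 237.208.0.0/12 -> H0 at depth 12
  del 237.208.0.0/12 (clear depth 12)
  add 255.158.238.186/32 -> H3 at depth 32
  add 5.152.192.0/20 -> H2 at depth 20
  add 237.212.32.0/20 -> H2 at depth 20
  ? 237.212.32.0  path d0:-→d1:-→d2:-→d3:-→d4:-→d5:-→d6:-→d7:-→d8:-→d9:-→d10:-→d11:-→d12:-→d13:-→d14:-→d15:-→d16:-→d17:-→d18:-→d19:-→d20:H2  best=H2
  add 224.0.0.0/3 -> H1 at depth 3
  add 255.158.238.176/28 -> H3 at depth 28
  add 237.212.0.0/16 -> H2 at depth 16
  del 5.152.192.0/20 (clear depth 20)
  add 5.152.196.0/24 -> H1 at depth 24
  add 255.0.0.0/8 -> H3 at depth 8
  ? 255.158.238.186  path d0:-→d1:-→d2:-→d3:H1→d4:-→d5:-→d6:-→d7:-→d8:H3→d9:-→d10:-→d11:-→d12:-→d13:-→d14:-→d15:-→d16:-→d17:-→d18:-→d19:-→d20:-→d21:-→d22:-→d23:-→d24:-→d25:-→d26:-→d27:-→d28:H3→d29:-→d30:-→d31:-→d32:H3  best=H3
  del 237.212.32.0/20 (clear depth 20)
  add 0.0.0.0/0 -> H0 at depth 0
  ? 237.212.0.2  path d0:H0→d1:-→d2:-→d3:H1→d4:-→d5:-→d6:-→d7:-→d8:-→d9:-→d10:-→d11:-→d12:-→d13:-→d14:-→d15:-→d16:H2→d17:-→d18:-  best=H2
  ? 224.0.3.214  path d0:H0→d1:-→d2:-→d3:H1→d4:-  best=H1
  ? 255.158.238.177  path d0:H0→d1:-→d2:-→d3:H1→d4:-→d5:-→d6:-→d7:-→d8:H3→d9:-→d10:-→d11:-→d12:-→d13:-→d14:-→d15:-→d16:-→d17:-→d18:-→d19:-→d20:-→d21:-→d22:-→d23:-→d24:-→d25:-→d26:-→d27:-→d28:H3  best=H3
  ? 90.103.56.233  path d0:H0→d1:-  best=H0
  add 5.152.192.0/20 -> H3 at depth 20

== LOOKUPS ==
["H2","H3","H2","H1","H3","H0"]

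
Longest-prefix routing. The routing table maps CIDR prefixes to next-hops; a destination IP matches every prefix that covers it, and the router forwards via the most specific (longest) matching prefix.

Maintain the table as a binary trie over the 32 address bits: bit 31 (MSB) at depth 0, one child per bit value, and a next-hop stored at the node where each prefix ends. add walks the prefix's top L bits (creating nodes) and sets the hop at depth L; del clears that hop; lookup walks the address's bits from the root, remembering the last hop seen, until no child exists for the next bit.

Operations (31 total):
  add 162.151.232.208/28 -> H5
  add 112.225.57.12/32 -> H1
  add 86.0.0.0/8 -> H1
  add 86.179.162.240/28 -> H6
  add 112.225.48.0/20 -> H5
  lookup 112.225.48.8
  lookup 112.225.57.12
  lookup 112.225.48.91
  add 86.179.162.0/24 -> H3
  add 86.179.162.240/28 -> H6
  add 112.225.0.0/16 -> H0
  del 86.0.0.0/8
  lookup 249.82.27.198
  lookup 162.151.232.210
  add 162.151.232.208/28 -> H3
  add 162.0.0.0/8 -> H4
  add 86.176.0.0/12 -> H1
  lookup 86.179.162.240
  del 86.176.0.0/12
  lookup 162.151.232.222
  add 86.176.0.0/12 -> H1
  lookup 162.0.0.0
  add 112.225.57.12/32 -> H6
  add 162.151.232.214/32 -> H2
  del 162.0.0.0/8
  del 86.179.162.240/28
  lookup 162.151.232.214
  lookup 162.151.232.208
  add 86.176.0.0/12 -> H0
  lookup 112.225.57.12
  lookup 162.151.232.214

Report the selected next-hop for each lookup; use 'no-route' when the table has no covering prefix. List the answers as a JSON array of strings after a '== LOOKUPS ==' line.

Apply in order:
  + 162.151.232.208/28 (H5) depth=28
  + 112.225.57.12/32 (H1) depth=32
  + 86.0.0.0/8 (H1) depth=8
  + 86.179.162.240/28 (H6) depth=28
  + 112.225.48.0/20 (H5) depth=20
  ? 112.225.48.8  path d0:-→d1:-→d2:-→d3:-→d4:-→d5:-→d6:-→d7:-→d8:-→d9:-→d10:-→d11:-→d12:-→d13:-→d14:-→d15:-→d16:-→d17:-→d18:-→d19:-→d20:H5  best=H5
  ? 112.225.57.12  path d0:-→d1:-→d2:-→d3:-→d4:-→d5:-→d6:-→d7:-→d8:-→d9:-→d10:-→d11:-→d12:-→d13:-→d14:-→d15:-→d16:-→d17:-→d18:-→d19:-→d20:H5→d21:-→d22:-→d23:-→d24:-→d25:-→d26:-→d27:-→d28:-→d29:-→d30:-→d31:-→d32:H1  best=H1
  ? 112.225.48.91  path d0:-→d1:-→d2:-→d3:-→d4:-→d5:-→d6:-→d7:-→d8:-→d9:-→d10:-→d11:-→d12:-→d13:-→d14:-→d15:-→d16:-→d17:-→d18:-→d19:-→d20:H5  best=H5
  + 86.179.162.0/24 (H3) depth=24
  + 86.179.162.240/28 (H6) depth=28
  + 112.225.0.0/16 (H0) depth=16
  del 86.0.0.0/8 (clear depth 8)
  ? 249.82.27.198  path d0:-→d1:-  best=no-route
  ? 162.151.232.210  path d0:-→d1:-→d2:-→d3:-→d4:-→d5:-→d6:-→d7:-→d8:-→d9:-→d10:-→d11:-→d12:-→d13:-→d14:-→d15:-→d16:-→d17:-→d18:-→d19:-→d20:-→d21:-→d22:-→d23:-→d24:-→d25:-→d26:-→d27:-→d28:H5  best=H5
  + 162.151.232.208/28 (H3) depth=28
  + 162.0.0.0/8 (H4) depth=8
  + 86.176.0.0/12 (H1) depth=12
  ? 86.179.162.240  path d0:-→d1:-→d2:-→d3:-→d4:-→d5:-→d6:-→d7:-→d8:-→d9:-→d10:-→d11:-→d12:H1→d13:-→d14:-→d15:-→d16:-→d17:-→d18:-→d19:-→d20:-→d21:-→d22:-→d23:-→d24:H3→d25:-→d26:-→d27:-→d28:H6  best=H6
  del 86.176.0.0/12 (clear depth 12)
  ? 162.151.232.222  path d0:-→d1:-→d2:-→d3:-→d4:-→d5:-→d6:-→d7:-→d8:H4→d9:-→d10:-→d11:-→d12:-→d13:-→d14:-→d15:-→d16:-→d17:-→d18:-→d19:-→d20:-→d21:-→d22:-→d23:-→d24:-→d25:-→d26:-→d27:-→d28:H3  best=H3
  + 86.176.0.0/12 (H1) depth=12
  ? 162.0.0.0  path d0:-→d1:-→d2:-→d3:-→d4:-→d5:-→d6:-→d7:-→d8:H4  best=H4
  + 112.225.57.12/32 (H6) depth=32
  + 162.151.232.214/32 (H2) depth=32
  del 162.0.0.0/8 (clear depth 8)
  del 86.179.162.240/28 (clear depth 28)
  ? 162.151.232.214  path d0:-→d1:-→d2:-→d3:-→d4:-→d5:-→d6:-→d7:-→d8:-→d9:-→d10:-→d11:-→d12:-→d13:-→d14:-→d15:-→d16:-→d17:-→d18:-→d19:-→d20:-→d21:-→d22:-→d23:-→d24:-→d25:-→d26:-→d27:-→d28:H3→d29:-→d30:-→d31:-→d32:H2  best=H2
  ? 162.151.232.208  path d0:-→d1:-→d2:-→d3:-→d4:-→d5:-→d6:-→d7:-→d8:-→d9:-→d10:-→d11:-→d12:-→d13:-→d14:-→d15:-→d16:-→d17:-→d18:-→d19:-→d20:-→d21:-→d22:-→d23:-→d24:-→d25:-→d26:-→d27:-→d28:H3→d29:-  best=H3
  + 86.176.0.0/12 (H0) depth=12
  ? 112.225.57.12  path d0:-→d1:-→d2:-→d3:-→d4:-→d5:-→d6:-→d7:-→d8:-→d9:-→d10:-→d11:-→d12:-→d13:-→d14:-→d15:-→d16:H0→d17:-→d18:-→d19:-→d20:H5→d21:-→d22:-→d23:-→d24:-→d25:-→d26:-→d27:-→d28:-→d29:-→d30:-→d31:-→d32:H6  best=H6
  ? 162.151.232.214  path d0:-→d1:-→d2:-→d3:-→d4:-→d5:-→d6:-→d7:-→d8:-→d9:-→d10:-→d11:-→d12:-→d13:-→d14:-→d15:-→d16:-→d17:-→d18:-→d19:-→d20:-→d21:-→d22:-→d23:-→d24:-→d25:-→d26:-→d27:-→d28:H3→d29:-→d30:-→d31:-→d32:H2  best=H2

== LOOKUPS ==
["H5","H1","H5","no-route","H5","H6","H3","H4","H2","H3","H6","H2"]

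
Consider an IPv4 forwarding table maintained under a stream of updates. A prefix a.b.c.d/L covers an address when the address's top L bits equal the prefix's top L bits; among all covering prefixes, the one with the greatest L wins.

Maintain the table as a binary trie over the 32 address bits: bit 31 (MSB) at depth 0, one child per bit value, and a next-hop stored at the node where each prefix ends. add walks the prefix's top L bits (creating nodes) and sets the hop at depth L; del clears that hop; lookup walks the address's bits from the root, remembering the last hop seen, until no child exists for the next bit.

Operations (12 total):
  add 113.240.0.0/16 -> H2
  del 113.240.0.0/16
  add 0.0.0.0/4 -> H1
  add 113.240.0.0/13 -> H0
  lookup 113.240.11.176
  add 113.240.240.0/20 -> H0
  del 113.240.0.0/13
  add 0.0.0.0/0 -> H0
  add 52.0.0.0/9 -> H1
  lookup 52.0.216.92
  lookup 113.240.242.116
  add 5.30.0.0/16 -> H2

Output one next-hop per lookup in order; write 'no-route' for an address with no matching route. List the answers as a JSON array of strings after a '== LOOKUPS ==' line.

Apply in order:
  add 113.240.0.0/16 -> H2 at depth 16
  del 113.240.0.0/16 (clear depth 16)
  add 0.0.0.0/4 -> H1 at depth 4
  add 113.240.0.0/13 -> H0 at depth 13
  lookup 113.240.11.176: bits 0111000111110000 walk d0:-→d1:-→d2:-→d3:-→d4:-→d5:-→d6:-→d7:-→d8:-→d9:-→d10:-→d11:-→d12:-→d13:H0→d14:-→d15:-→d16:- -> H0
  add 113.240.240.0/20 -> H0 at depth 20
  del 113.240.0.0/13 (clear depth 13)
  add 0.0.0.0/0 -> H0 at depth 0
  add 52.0.0.0/9 -> H1 at depth 9
  lookup 52.0.216.92: bits 001101000 walk d0:H0→d1:-→d2:-→d3:-→d4:-→d5:-→d6:-→d7:-→d8:-→d9:H1 -> H1
  lookup 113.240.242.116: bits 01110001111100001111 walk d0:H0→d1:-→d2:-→d3:-→d4:-→d5:-→d6:-→d7:-→d8:-→d9:-→d10:-→d11:-→d12:-→d13:-→d14:-→d15:-→d16:-→d17:-→d18:-→d19:-→d20:H0 -> H0
  add 5.30.0.0/16 -> H2 at depth 16

== LOOKUPS ==
["H0","H1","H0"]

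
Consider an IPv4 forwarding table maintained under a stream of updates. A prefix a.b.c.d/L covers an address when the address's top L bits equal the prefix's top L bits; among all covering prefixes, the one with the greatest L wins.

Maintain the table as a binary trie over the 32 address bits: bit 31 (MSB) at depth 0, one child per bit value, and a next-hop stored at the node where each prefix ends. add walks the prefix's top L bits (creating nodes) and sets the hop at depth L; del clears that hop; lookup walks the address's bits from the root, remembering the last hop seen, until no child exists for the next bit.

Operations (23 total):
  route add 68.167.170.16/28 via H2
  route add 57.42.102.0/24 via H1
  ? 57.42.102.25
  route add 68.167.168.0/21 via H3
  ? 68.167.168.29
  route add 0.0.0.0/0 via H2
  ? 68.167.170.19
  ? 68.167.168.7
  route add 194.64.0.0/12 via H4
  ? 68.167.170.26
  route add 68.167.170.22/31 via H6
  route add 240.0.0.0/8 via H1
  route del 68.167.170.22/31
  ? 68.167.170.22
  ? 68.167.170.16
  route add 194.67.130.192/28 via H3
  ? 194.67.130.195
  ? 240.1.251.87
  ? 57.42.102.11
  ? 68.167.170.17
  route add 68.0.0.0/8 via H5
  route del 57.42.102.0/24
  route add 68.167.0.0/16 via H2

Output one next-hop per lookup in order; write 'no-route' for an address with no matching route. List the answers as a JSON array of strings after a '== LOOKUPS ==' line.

Process each operation:
  + 68.167.170.16/28 (H2) depth=28
  + 57.42.102.0/24 (H1) depth=24
  lookup 57.42.102.25: bits 001110010010101001100110 walk d0:-→d1:-→d2:-→d3:-→d4:-→d5:-→d6:-→d7:-→d8:-→d9:-→d10:-→d11:-→d12:-→d13:-→d14:-→d15:-→d16:-→d17:-→d18:-→d19:-→d20:-→d21:-→d22:-→d23:-→d24:H1 -> H1
  + 68.167.168.0/21 (H3) depth=21
  lookup 68.167.168.29: bits 0100010010100111101010 walk d0:-→d1:-→d2:-→d3:-→d4:-→d5:-→d6:-→d7:-→d8:-→d9:-→d10:-→d11:-→d12:-→d13:-→d14:-→d15:-→d16:-→d17:-→d18:-→d19:-→d20:-→d21:H3→d22:- -> H3
  + 0.0.0.0/0 (H2) depth=0
  lookup 68.167.170.19: bits 0100010010100111101010100001 walk d0:H2→d1:-→d2:-→d3:-→d4:-→d5:-→d6:-→d7:-→d8:-→d9:-→d10:-→d11:-→d12:-→d13:-→d14:-→d15:-→d16:-→d17:-→d18:-→d19:-→d20:-→d21:H3→d22:-→d23:-→d24:-→d25:-→d26:-→d27:-→d28:H2 -> H2
  lookup 68.167.168.7: bits 0100010010100111101010 walk d0:H2→d1:-→d2:-→d3:-→d4:-→d5:-→d6:-→d7:-→d8:-→d9:-→d10:-→d11:-→d12:-→d13:-→d14:-→d15:-→d16:-→d17:-→d18:-→d19:-→d20:-→d21:H3→d22:- -> H3
  + 194.64.0.0/12 (H4) depth=12
  lookup 68.167.170.26: bits 0100010010100111101010100001 walk d0:H2→d1:-→d2:-→d3:-→d4:-→d5:-→d6:-→d7:-→d8:-→d9:-→d10:-→d11:-→d12:-→d13:-→d14:-→d15:-→d16:-→d17:-→d18:-→d19:-→d20:-→d21:H3→d22:-→d23:-→d24:-→d25:-→d26:-→d27:-→d28:H2 -> H2
  + 68.167.170.22/31 (H6) depth=31
  + 240.0.0.0/8 (H1) depth=8
  del 68.167.170.22/31 (clear depth 31)
  lookup 68.167.170.22: bits 0100010010100111101010100001011 walk d0:H2→d1:-→d2:-→d3:-→d4:-→d5:-→d6:-→d7:-→d8:-→d9:-→d10:-→d11:-→d12:-→d13:-→d14:-→d15:-→d16:-→d17:-→d18:-→d19:-→d20:-→d21:H3→d22:-→d23:-→d24:-→d25:-→d26:-→d27:-→d28:H2→d29:-→d30:-→d31:- -> H2
  lookup 68.167.170.16: bits 01000100101001111010101000010 walk d0:H2→d1:-→d2:-→d3:-→d4:-→d5:-→d6:-→d7:-→d8:-→d9:-→d10:-→d11:-→d12:-→d13:-→d14:-→d15:-→d16:-→d17:-→d18:-→d19:-→d20:-→d21:H3→d22:-→d23:-→d24:-→d25:-→d26:-→d27:-→d28:H2→d29:- -> H2
  + 194.67.130.192/28 (H3) depth=28
  lookup 194.67.130.195: bits 1100001001000011100000101100 walk d0:H2→d1:-→d2:-→d3:-→d4:-→d5:-→d6:-→d7:-→d8:-→d9:-→d10:-→d11:-→d12:H4→d13:-→d14:-→d15:-→d16:-→d17:-→d18:-→d19:-→d20:-→d21:-→d22:-→d23:-→d24:-→d25:-→d26:-→d27:-→d28:H3 -> H3
  lookup 240.1.251.87: bits 11110000 walk d0:H2→d1:-→d2:-→d3:-→d4:-→d5:-→d6:-→d7:-→d8:H1 -> H1
  lookup 57.42.102.11: bits 001110010010101001100110 walk d0:H2→d1:-→d2:-→d3:-→d4:-→d5:-→d6:-→d7:-→d8:-→d9:-→d10:-→d11:-→d12:-→d13:-→d14:-→d15:-→d16:-→d17:-→d18:-→d19:-→d20:-→d21:-→d22:-→d23:-→d24:H1 -> H1
  lookup 68.167.170.17: bits 01000100101001111010101000010 walk d0:H2→d1:-→d2:-→d3:-→d4:-→d5:-→d6:-→d7:-→d8:-→d9:-→d10:-→d11:-→d12:-→d13:-→d14:-→d15:-→d16:-→d17:-→d18:-→d19:-→d20:-→d21:H3→d22:-→d23:-→d24:-→d25:-→d26:-→d27:-→d28:H2→d29:- -> H2
  + 68.0.0.0/8 (H5) depth=8
  del 57.42.102.0/24 (clear depth 24)
  + 68.167.0.0/16 (H2) depth=16

== LOOKUPS ==
["H1","H3","H2","H3","H2","H2","H2","H3","H1","H1","H2"]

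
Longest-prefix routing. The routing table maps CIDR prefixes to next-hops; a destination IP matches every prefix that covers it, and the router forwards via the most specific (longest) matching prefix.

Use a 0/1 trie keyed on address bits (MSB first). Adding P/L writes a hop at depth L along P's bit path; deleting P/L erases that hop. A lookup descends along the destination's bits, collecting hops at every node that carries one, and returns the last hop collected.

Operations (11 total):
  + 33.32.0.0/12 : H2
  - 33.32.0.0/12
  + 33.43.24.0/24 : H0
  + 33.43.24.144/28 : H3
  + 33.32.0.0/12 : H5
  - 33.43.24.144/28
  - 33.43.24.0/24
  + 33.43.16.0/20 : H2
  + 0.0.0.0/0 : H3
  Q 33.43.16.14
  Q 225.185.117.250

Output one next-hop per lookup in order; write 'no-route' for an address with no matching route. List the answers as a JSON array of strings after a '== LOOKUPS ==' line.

Apply in order:
  add 33.32.0.0/12 -> H2 at depth 12
  del 33.32.0.0/12 (clear depth 12)
  add 33.43.24.0/24 -> H0 at depth 24
  add 33.43.24.144/28 -> H3 at depth 28
  add 33.32.0.0/12 -> H5 at depth 12
  del 33.43.24.144/28 (clear depth 28)
  del 33.43.24.0/24 (clear depth 24)
  add 33.43.16.0/20 -> H2 at depth 20
  add 0.0.0.0/0 -> H3 at depth 0
  Q 33.43.16.14: descend 00100001001010110001 ; hops seen [H3,H5,H2] ; pick H2
  Q 225.185.117.250: descend ε ; hops seen [H3] ; pick H3

== LOOKUPS ==
["H2","H3"]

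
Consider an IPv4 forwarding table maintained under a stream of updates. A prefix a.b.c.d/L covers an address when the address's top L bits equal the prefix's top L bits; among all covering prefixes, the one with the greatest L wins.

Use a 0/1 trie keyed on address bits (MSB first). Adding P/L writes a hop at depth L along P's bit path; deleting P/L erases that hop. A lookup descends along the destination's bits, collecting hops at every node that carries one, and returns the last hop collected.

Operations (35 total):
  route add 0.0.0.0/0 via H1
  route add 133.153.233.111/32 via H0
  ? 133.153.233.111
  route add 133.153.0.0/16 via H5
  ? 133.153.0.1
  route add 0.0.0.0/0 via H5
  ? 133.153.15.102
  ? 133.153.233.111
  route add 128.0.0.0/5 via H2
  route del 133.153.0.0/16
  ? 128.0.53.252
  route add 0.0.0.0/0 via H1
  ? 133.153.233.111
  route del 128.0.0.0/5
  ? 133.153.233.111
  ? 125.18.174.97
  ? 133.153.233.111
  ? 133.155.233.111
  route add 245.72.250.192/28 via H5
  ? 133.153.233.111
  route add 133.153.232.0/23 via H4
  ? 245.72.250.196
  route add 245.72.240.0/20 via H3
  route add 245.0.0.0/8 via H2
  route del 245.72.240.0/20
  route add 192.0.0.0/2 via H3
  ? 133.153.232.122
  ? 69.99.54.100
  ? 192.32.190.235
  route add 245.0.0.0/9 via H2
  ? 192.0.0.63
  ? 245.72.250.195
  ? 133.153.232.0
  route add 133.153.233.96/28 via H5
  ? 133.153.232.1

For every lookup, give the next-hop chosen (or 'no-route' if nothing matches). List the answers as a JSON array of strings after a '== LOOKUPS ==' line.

Process each operation:
  + 0.0.0.0/0 (H1) depth=0
  + 133.153.233.111/32 (H0) depth=32
  Q 133.153.233.111: descend 10000101100110011110100101101111 ; hops seen [H1,H0] ; pick H0
  + 133.153.0.0/16 (H5) depth=16
  Q 133.153.0.1: descend 1000010110011001 ; hops seen [H1,H5] ; pick H5
  + 0.0.0.0/0 (H5) depth=0
  Q 133.153.15.102: descend 1000010110011001 ; hops seen [H5,H5] ; pick H5
  Q 133.153.233.111: descend 10000101100110011110100101101111 ; hops seen [H5,H5,H0] ; pick H0
  + 128.0.0.0/5 (H2) depth=5
  - 133.153.0.0/16 clear@16
  Q 128.0.53.252: descend 10000 ; hops seen [H5,H2] ; pick H2
  + 0.0.0.0/0 (H1) depth=0
  Q 133.153.233.111: descend 10000101100110011110100101101111 ; hops seen [H1,H2,H0] ; pick H0
  - 128.0.0.0/5 clear@5
  Q 133.153.233.111: descend 10000101100110011110100101101111 ; hops seen [H1,H0] ; pick H0
  Q 125.18.174.97: descend ε ; hops seen [H1] ; pick H1
  Q 133.153.233.111: descend 10000101100110011110100101101111 ; hops seen [H1,H0] ; pick H0
  Q 133.155.233.111: descend 10000101100110 ; hops seen [H1] ; pick H1
  + 245.72.250.192/28 (H5) depth=28
  Q 133.153.233.111: descend 10000101100110011110100101101111 ; hops seen [H1,H0] ; pick H0
  + 133.153.232.0/23 (H4) depth=23
  Q 245.72.250.196: descend 1111010101001000111110101100 ; hops seen [H1,H5] ; pick H5
  + 245.72.240.0/20 (H3) depth=20
  + 245.0.0.0/8 (H2) depth=8
  - 245.72.240.0/20 clear@20
  + 192.0.0.0/2 (H3) depth=2
  Q 133.153.232.122: descend 10000101100110011110100 ; hops seen [H1,H4] ; pick H4
  Q 69.99.54.100: descend ε ; hops seen [H1] ; pick H1
  Q 192.32.190.235: descend 11 ; hops seen [H1,H3] ; pick H3
  + 245.0.0.0/9 (H2) depth=9
  Q 192.0.0.63: descend 11 ; hops seen [H1,H3] ; pick H3
  Q 245.72.250.195: descend 1111010101001000111110101100 ; hops seen [H1,H3,H2,H2,H5] ; pick H5
  Q 133.153.232.0: descend 10000101100110011110100 ; hops seen [H1,H4] ; pick H4
  + 133.153.233.96/28 (H5) depth=28
  Q 133.153.232.1: descend 10000101100110011110100 ; hops seen [H1,H4] ; pick H4

== LOOKUPS ==
["H0","H5","H5","H0","H2","H0","H0","H1","H0","H1","H0","H5","H4","H1","H3","H3","H5","H4","H4"]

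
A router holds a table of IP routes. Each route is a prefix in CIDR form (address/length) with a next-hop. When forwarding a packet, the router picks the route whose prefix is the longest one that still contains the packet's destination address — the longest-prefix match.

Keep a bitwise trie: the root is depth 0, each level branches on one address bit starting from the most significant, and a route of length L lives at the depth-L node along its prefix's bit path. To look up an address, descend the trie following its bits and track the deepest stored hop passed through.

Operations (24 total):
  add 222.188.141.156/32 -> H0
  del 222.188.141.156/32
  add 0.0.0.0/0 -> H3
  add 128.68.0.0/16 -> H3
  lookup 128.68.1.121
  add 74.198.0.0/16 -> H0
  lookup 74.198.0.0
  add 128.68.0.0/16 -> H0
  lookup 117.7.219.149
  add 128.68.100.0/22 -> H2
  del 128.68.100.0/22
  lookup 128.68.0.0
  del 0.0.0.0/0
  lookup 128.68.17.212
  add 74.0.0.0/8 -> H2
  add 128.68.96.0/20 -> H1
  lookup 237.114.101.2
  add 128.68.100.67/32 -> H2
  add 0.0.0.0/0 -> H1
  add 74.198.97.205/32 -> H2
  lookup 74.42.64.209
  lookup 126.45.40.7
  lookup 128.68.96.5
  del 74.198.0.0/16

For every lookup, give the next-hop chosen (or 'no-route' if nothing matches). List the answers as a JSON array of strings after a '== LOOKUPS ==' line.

Apply in order:
  + 222.188.141.156/32 (H0) depth=32
  - 222.188.141.156/32 clear@32
  + 0.0.0.0/0 (H3) depth=0
  + 128.68.0.0/16 (H3) depth=16
  Q 128.68.1.121: descend 1000000001000100 ; hops seen [H3,H3] ; pick H3
  + 74.198.0.0/16 (H0) depth=16
  Q 74.198.0.0: descend 0100101011000110 ; hops seen [H3,H0] ; pick H0
  + 128.68.0.0/16 (H0) depth=16
  Q 117.7.219.149: descend 01 ; hops seen [H3] ; pick H3
  + 128.68.100.0/22 (H2) depth=22
  - 128.68.100.0/22 clear@22
  Q 128.68.0.0: descend 10000000010001000 ; hops seen [H3,H0] ; pick H0
  - 0.0.0.0/0 clear@0
  Q 128.68.17.212: descend 10000000010001000 ; hops seen [H0] ; pick H0
  + 74.0.0.0/8 (H2) depth=8
  + 128.68.96.0/20 (H1) depth=20
  Q 237.114.101.2: descend 11 ; hops seen [∅] ; pick no-route
  + 128.68.100.67/32 (H2) depth=32
  + 0.0.0.0/0 (H1) depth=0
  + 74.198.97.205/32 (H2) depth=32
  Q 74.42.64.209: descend 01001010 ; hops seen [H1,H2] ; pick H2
  Q 126.45.40.7: descend 01 ; hops seen [H1] ; pick H1
  Q 128.68.96.5: descend 100000000100010001100 ; hops seen [H1,H0,H1] ; pick H1
  - 74.198.0.0/16 clear@16

== LOOKUPS ==
["H3","H0","H3","H0","H0","no-route","H2","H1","H1"]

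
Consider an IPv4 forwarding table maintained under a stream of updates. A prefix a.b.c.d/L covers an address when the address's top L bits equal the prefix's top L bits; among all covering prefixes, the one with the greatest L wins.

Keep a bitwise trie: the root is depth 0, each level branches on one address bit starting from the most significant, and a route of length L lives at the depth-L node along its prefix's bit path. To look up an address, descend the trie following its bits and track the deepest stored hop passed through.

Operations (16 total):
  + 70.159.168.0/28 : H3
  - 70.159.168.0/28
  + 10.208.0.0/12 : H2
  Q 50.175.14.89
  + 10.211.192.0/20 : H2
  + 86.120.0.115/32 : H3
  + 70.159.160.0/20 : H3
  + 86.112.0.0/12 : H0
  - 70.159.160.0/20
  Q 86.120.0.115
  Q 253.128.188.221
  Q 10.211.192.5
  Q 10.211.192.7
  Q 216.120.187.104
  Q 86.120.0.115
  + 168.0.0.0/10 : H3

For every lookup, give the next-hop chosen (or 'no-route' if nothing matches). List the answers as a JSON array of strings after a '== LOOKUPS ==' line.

Process each operation:
  add 70.159.168.0/28 -> H3 at depth 28
  - 70.159.168.0/28 clear@28
  add 10.208.0.0/12 -> H2 at depth 12
  Q 50.175.14.89: descend 00 ; hops seen [∅] ; pick no-route
  add 10.211.192.0/20 -> H2 at depth 20
  add 86.120.0.115/32 -> H3 at depth 32
  add 70.159.160.0/20 -> H3 at depth 20
  add 86.112.0.0/12 -> H0 at depth 12
  - 70.159.160.0/20 clear@20
  Q 86.120.0.115: descend 01010110011110000000000001110011 ; hops seen [H0,H3] ; pick H3
  Q 253.128.188.221: descend ε ; hops seen [∅] ; pick no-route
  Q 10.211.192.5: descend 00001010110100111100 ; hops seen [H2,H2] ; pick H2
  Q 10.211.192.7: descend 00001010110100111100 ; hops seen [H2,H2] ; pick H2
  Q 216.120.187.104: descend ε ; hops seen [∅] ; pick no-route
  Q 86.120.0.115: descend 01010110011110000000000001110011 ; hops seen [H0,H3] ; pick H3
  add 168.0.0.0/10 -> H3 at depth 10

== LOOKUPS ==
["no-route","H3","no-route","H2","H2","no-route","H3"]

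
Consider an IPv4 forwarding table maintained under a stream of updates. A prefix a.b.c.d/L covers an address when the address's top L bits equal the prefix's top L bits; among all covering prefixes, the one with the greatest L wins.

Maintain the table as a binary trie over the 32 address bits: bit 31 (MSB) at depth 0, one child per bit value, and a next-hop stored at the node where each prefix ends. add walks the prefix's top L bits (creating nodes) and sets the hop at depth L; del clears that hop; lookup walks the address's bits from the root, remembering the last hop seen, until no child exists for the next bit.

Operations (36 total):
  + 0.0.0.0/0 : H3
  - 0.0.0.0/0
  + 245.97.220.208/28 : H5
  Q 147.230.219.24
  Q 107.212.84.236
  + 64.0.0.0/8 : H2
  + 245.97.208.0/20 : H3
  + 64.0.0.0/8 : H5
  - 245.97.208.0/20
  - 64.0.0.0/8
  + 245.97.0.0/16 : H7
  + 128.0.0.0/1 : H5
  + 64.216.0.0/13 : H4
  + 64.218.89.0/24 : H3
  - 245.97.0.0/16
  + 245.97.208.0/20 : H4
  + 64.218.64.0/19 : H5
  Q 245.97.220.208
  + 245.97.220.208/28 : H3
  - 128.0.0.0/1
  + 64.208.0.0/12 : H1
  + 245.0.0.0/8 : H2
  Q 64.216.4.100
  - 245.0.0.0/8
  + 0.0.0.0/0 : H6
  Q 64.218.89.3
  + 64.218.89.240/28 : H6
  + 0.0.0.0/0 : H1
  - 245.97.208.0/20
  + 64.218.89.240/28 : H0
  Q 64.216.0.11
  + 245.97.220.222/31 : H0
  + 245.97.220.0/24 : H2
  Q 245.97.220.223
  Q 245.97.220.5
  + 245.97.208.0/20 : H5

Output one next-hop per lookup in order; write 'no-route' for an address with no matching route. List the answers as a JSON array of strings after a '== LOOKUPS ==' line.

Trace:
  + 0.0.0.0/0 (H3) depth=0
  - 0.0.0.0/0 clear@0
  + 245.97.220.208/28 (H5) depth=28
  Q 147.230.219.24: descend 1 ; hops seen [∅] ; pick no-route
  Q 107.212.84.236: descend ε ; hops seen [∅] ; pick no-route
  + 64.0.0.0/8 (H2) depth=8
  + 245.97.208.0/20 (H3) depth=20
  + 64.0.0.0/8 (H5) depth=8
  - 245.97.208.0/20 clear@20
  - 64.0.0.0/8 clear@8
  + 245.97.0.0/16 (H7) depth=16
  + 128.0.0.0/1 (H5) depth=1
  + 64.216.0.0/13 (H4) depth=13
  + 64.218.89.0/24 (H3) depth=24
  - 245.97.0.0/16 clear@16
  + 245.97.208.0/20 (H4) depth=20
  + 64.218.64.0/19 (H5) depth=19
  Q 245.97.220.208: descend 1111010101100001110111001101 ; hops seen [H5,H4,H5] ; pick H5
  + 245.97.220.208/28 (H3) depth=28
  - 128.0.0.0/1 clear@1
  + 64.208.0.0/12 (H1) depth=12
  + 245.0.0.0/8 (H2) depth=8
  Q 64.216.4.100: descend 01000000110110 ; hops seen [H1,H4] ; pick H4
  - 245.0.0.0/8 clear@8
  + 0.0.0.0/0 (H6) depth=0
  Q 64.218.89.3: descend 010000001101101001011001 ; hops seen [H6,H1,H4,H5,H3] ; pick H3
  + 64.218.89.240/28 (H6) depth=28
  + 0.0.0.0/0 (H1) depth=0
  - 245.97.208.0/20 clear@20
  + 64.218.89.240/28 (H0) depth=28
  Q 64.216.0.11: descend 01000000110110 ; hops seen [H1,H1,H4] ; pick H4
  + 245.97.220.222/31 (H0) depth=31
  + 245.97.220.0/24 (H2) depth=24
  Q 245.97.220.223: descend 1111010101100001110111001101111 ; hops seen [H1,H2,H3,H0] ; pick H0
  Q 245.97.220.5: descend 111101010110000111011100 ; hops seen [H1,H2] ; pick H2
  + 245.97.208.0/20 (H5) depth=20

== LOOKUPS ==
["no-route","no-route","H5","H4","H3","H4","H0","H2"]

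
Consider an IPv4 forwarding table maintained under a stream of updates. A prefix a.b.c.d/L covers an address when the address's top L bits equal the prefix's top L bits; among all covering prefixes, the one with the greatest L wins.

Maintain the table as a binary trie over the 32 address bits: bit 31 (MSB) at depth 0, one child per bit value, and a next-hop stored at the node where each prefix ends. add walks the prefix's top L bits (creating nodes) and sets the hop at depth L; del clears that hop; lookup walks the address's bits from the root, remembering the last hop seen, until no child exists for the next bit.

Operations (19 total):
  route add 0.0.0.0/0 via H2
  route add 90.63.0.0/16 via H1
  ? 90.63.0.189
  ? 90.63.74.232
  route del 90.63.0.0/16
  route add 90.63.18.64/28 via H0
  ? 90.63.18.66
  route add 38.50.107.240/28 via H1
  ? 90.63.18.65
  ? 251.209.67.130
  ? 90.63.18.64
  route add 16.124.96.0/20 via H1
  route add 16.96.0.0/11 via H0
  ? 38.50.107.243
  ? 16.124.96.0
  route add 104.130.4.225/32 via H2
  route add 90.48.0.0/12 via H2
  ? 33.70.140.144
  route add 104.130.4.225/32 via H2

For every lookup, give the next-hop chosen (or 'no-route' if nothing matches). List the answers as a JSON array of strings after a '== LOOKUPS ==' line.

Process each operation:
  + 0.0.0.0/0 (H2) depth=0
  + 90.63.0.0/16 (H1) depth=16
  ? 90.63.0.189  path d0:H2→d1:-→d2:-→d3:-→d4:-→d5:-→d6:-→d7:-→d8:-→d9:-→d10:-→d11:-→d12:-→d13:-→d14:-→d15:-→d16:H1  best=H1
  ? 90.63.74.232  path d0:H2→d1:-→d2:-→d3:-→d4:-→d5:-→d6:-→d7:-→d8:-→d9:-→d10:-→d11:-→d12:-→d13:-→d14:-→d15:-→d16:H1  best=H1
  del 90.63.0.0/16 (clear depth 16)
  + 90.63.18.64/28 (H0) depth=28
  ? 90.63.18.66  path d0:H2→d1:-→d2:-→d3:-→d4:-→d5:-→d6:-→d7:-→d8:-→d9:-→d10:-→d11:-→d12:-→d13:-→d14:-→d15:-→d16:-→d17:-→d18:-→d19:-→d20:-→d21:-→d22:-→d23:-→d24:-→d25:-→d26:-→d27:-→d28:H0  best=H0
  + 38.50.107.240/28 (H1) depth=28
  ? 90.63.18.65  path d0:H2→d1:-→d2:-→d3:-→d4:-→d5:-→d6:-→d7:-→d8:-→d9:-→d10:-→d11:-→d12:-→d13:-→d14:-→d15:-→d16:-→d17:-→d18:-→d19:-→d20:-→d21:-→d22:-→d23:-→d24:-→d25:-→d26:-→d27:-→d28:H0  best=H0
  ? 251.209.67.130  path d0:H2  best=H2
  ? 90.63.18.64  path d0:H2→d1:-→d2:-→d3:-→d4:-→d5:-→d6:-→d7:-→d8:-→d9:-→d10:-→d11:-→d12:-→d13:-→d14:-→d15:-→d16:-→d17:-→d18:-→d19:-→d20:-→d21:-→d22:-→d23:-→d24:-→d25:-→d26:-→d27:-→d28:H0  best=H0
  + 16.124.96.0/20 (H1) depth=20
  + 16.96.0.0/11 (H0) depth=11
  ? 38.50.107.243  path d0:H2→d1:-→d2:-→d3:-→d4:-→d5:-→d6:-→d7:-→d8:-→d9:-→d10:-→d11:-→d12:-→d13:-→d14:-→d15:-→d16:-→d17:-→d18:-→d19:-→d20:-→d21:-→d22:-→d23:-→d24:-→d25:-→d26:-→d27:-→d28:H1  best=H1
  ? 16.124.96.0  path d0:H2→d1:-→d2:-→d3:-→d4:-→d5:-→d6:-→d7:-→d8:-→d9:-→d10:-→d11:H0→d12:-→d13:-→d14:-→d15:-→d16:-→d17:-→d18:-→d19:-→d20:H1  best=H1
  + 104.130.4.225/32 (H2) depth=32
  + 90.48.0.0/12 (H2) depth=12
  ? 33.70.140.144  path d0:H2→d1:-→d2:-→d3:-→d4:-→d5:-  best=H2
  + 104.130.4.225/32 (H2) depth=32

== LOOKUPS ==
["H1","H1","H0","H0","H2","H0","H1","H1","H2"]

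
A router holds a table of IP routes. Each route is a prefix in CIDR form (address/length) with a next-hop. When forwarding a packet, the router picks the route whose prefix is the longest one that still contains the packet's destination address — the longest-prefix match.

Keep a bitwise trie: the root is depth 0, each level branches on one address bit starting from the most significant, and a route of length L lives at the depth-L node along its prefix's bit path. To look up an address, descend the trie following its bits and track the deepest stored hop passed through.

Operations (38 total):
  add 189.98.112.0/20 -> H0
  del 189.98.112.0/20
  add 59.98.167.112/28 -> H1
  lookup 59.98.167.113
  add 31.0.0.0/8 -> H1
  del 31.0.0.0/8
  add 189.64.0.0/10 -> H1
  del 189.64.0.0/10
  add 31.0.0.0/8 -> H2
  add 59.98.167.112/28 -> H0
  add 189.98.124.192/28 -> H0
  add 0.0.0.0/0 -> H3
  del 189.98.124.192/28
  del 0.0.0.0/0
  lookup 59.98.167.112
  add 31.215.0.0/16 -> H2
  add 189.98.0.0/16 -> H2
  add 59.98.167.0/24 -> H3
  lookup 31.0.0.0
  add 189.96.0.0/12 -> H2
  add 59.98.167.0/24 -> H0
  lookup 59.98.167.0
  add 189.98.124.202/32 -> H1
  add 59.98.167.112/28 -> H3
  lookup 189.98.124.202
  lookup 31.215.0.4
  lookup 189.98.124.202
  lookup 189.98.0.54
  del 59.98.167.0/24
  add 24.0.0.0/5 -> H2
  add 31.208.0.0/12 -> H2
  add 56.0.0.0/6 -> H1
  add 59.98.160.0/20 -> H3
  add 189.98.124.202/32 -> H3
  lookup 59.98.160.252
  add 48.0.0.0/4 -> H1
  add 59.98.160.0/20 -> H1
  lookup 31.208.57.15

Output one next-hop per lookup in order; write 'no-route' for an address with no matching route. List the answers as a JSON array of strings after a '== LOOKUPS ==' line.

Process each operation:
  + 189.98.112.0/20 (H0) depth=20
  - 189.98.112.0/20 clear@20
  + 59.98.167.112/28 (H1) depth=28
  Q 59.98.167.113: descend 0011101101100010101001110111 ; hops seen [H1] ; pick H1
  + 31.0.0.0/8 (H1) depth=8
  - 31.0.0.0/8 clear@8
  + 189.64.0.0/10 (H1) depth=10
  - 189.64.0.0/10 clear@10
  + 31.0.0.0/8 (H2) depth=8
  + 59.98.167.112/28 (H0) depth=28
  + 189.98.124.192/28 (H0) depth=28
  + 0.0.0.0/0 (H3) depth=0
  - 189.98.124.192/28 clear@28
  - 0.0.0.0/0 clear@0
  Q 59.98.167.112: descend 0011101101100010101001110111 ; hops seen [H0] ; pick H0
  + 31.215.0.0/16 (H2) depth=16
  + 189.98.0.0/16 (H2) depth=16
  + 59.98.167.0/24 (H3) depth=24
  Q 31.0.0.0: descend 00011111 ; hops seen [H2] ; pick H2
  + 189.96.0.0/12 (H2) depth=12
  + 59.98.167.0/24 (H0) depth=24
  Q 59.98.167.0: descend 0011101101100010101001110 ; hops seen [H0] ; pick H0
  + 189.98.124.202/32 (H1) depth=32
  + 59.98.167.112/28 (H3) depth=28
  Q 189.98.124.202: descend 10111101011000100111110011001010 ; hops seen [H2,H2,H1] ; pick H1
  Q 31.215.0.4: descend 0001111111010111 ; hops seen [H2,H2] ; pick H2
  Q 189.98.124.202: descend 10111101011000100111110011001010 ; hops seen [H2,H2,H1] ; pick H1
  Q 189.98.0.54: descend 10111101011000100 ; hops seen [H2,H2] ; pick H2
  - 59.98.167.0/24 clear@24
  + 24.0.0.0/5 (H2) depth=5
  + 31.208.0.0/12 (H2) depth=12
  + 56.0.0.0/6 (H1) depth=6
  + 59.98.160.0/20 (H3) depth=20
  + 189.98.124.202/32 (H3) depth=32
  Q 59.98.160.252: descend 001110110110001010100 ; hops seen [H1,H3] ; pick H3
  + 48.0.0.0/4 (H1) depth=4
  + 59.98.160.0/20 (H1) depth=20
  Q 31.208.57.15: descend 0001111111010 ; hops seen [H2,H2,H2] ; pick H2

== LOOKUPS ==
["H1","H0","H2","H0","H1","H2","H1","H2","H3","H2"]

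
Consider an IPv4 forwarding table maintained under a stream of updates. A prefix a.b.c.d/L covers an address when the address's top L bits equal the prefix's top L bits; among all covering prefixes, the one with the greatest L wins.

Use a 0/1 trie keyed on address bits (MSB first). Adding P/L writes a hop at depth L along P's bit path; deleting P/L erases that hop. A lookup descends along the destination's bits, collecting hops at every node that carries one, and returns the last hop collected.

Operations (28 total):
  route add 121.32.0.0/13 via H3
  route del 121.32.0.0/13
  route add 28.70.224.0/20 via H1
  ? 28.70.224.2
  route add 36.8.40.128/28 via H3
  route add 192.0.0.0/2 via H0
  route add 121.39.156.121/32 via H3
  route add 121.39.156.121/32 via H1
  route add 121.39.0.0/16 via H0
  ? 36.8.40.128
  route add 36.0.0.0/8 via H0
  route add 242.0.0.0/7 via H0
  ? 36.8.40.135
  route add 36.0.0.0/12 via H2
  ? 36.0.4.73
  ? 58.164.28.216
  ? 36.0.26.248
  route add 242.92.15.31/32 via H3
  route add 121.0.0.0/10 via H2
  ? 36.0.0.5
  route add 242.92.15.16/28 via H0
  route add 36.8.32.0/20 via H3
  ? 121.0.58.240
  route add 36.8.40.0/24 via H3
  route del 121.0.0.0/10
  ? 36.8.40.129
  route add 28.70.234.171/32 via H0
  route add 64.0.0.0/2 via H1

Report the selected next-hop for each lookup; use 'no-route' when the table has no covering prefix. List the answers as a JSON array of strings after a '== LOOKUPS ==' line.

Trace:
  add 121.32.0.0/13 -> H3 at depth 13
  del 121.32.0.0/13 (clear depth 13)
  add 28.70.224.0/20 -> H1 at depth 20
  ? 28.70.224.2  path d0:-→d1:-→d2:-→d3:-→d4:-→d5:-→d6:-→d7:-→d8:-→d9:-→d10:-→d11:-→d12:-→d13:-→d14:-→d15:-→d16:-→d17:-→d18:-→d19:-→d20:H1  best=H1
  add 36.8.40.128/28 -> H3 at depth 28
  add 192.0.0.0/2 -> H0 at depth 2
  add 121.39.156.121/32 -> H3 at depth 32
  add 121.39.156.121/32 -> H1 at depth 32
  add 121.39.0.0/16 -> H0 at depth 16
  ? 36.8.40.128  path d0:-→d1:-→d2:-→d3:-→d4:-→d5:-→d6:-→d7:-→d8:-→d9:-→d10:-→d11:-→d12:-→d13:-→d14:-→d15:-→d16:-→d17:-→d18:-→d19:-→d20:-→d21:-→d22:-→d23:-→d24:-→d25:-→d26:-→d27:-→d28:H3  best=H3
  add 36.0.0.0/8 -> H0 at depth 8
  add 242.0.0.0/7 -> H0 at depth 7
  ? 36.8.40.135  path d0:-→d1:-→d2:-→d3:-→d4:-→d5:-→d6:-→d7:-→d8:H0→d9:-→d10:-→d11:-→d12:-→d13:-→d14:-→d15:-→d16:-→d17:-→d18:-→d19:-→d20:-→d21:-→d22:-→d23:-→d24:-→d25:-→d26:-→d27:-→d28:H3  best=H3
  add 36.0.0.0/12 -> H2 at depth 12
  ? 36.0.4.73  path d0:-→d1:-→d2:-→d3:-→d4:-→d5:-→d6:-→d7:-→d8:H0→d9:-→d10:-→d11:-→d12:H2  best=H2
  ? 58.164.28.216  path d0:-→d1:-→d2:-→d3:-  best=no-route
  ? 36.0.26.248  path d0:-→d1:-→d2:-→d3:-→d4:-→d5:-→d6:-→d7:-→d8:H0→d9:-→d10:-→d11:-→d12:H2  best=H2
  add 242.92.15.31/32 -> H3 at depth 32
  add 121.0.0.0/10 -> H2 at depth 10
  ? 36.0.0.5  path d0:-→d1:-→d2:-→d3:-→d4:-→d5:-→d6:-→d7:-→d8:H0→d9:-→d10:-→d11:-→d12:H2  best=H2
  add 242.92.15.16/28 -> H0 at depth 28
  add 36.8.32.0/20 -> H3 at depth 20
  ? 121.0.58.240  path d0:-→d1:-→d2:-→d3:-→d4:-→d5:-→d6:-→d7:-→d8:-→d9:-→d10:H2  best=H2
  add 36.8.40.0/24 -> H3 at depth 24
  del 121.0.0.0/10 (clear depth 10)
  ? 36.8.40.129  path d0:-→d1:-→d2:-→d3:-→d4:-→d5:-→d6:-→d7:-→d8:H0→d9:-→d10:-→d11:-→d12:H2→d13:-→d14:-→d15:-→d16:-→d17:-→d18:-→d19:-→d20:H3→d21:-→d22:-→d23:-→d24:H3→d25:-→d26:-→d27:-→d28:H3  best=H3
  add 28.70.234.171/32 -> H0 at depth 32
  add 64.0.0.0/2 -> H1 at depth 2

== LOOKUPS ==
["H1","H3","H3","H2","no-route","H2","H2","H2","H3"]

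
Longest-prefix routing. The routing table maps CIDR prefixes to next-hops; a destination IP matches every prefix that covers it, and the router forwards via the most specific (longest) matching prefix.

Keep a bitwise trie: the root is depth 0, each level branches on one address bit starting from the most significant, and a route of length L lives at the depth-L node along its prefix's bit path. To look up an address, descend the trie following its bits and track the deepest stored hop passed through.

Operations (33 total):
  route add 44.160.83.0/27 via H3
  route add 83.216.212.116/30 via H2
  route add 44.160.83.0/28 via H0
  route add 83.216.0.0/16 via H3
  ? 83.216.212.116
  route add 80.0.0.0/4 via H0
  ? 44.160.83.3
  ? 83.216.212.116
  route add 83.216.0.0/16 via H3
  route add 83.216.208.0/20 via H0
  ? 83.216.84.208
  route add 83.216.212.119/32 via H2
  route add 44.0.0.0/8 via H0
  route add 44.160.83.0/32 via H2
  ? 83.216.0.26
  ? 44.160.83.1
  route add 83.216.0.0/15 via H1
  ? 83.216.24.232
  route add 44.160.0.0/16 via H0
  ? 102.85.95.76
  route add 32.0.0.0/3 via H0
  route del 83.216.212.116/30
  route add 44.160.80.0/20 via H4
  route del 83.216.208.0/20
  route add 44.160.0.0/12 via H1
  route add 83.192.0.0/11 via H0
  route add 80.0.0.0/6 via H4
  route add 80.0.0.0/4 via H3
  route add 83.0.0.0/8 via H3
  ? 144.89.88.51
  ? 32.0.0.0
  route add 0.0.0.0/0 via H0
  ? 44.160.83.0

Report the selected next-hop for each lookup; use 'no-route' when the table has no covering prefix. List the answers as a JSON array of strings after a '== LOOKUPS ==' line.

Process each operation:
  add 44.160.83.0/27 -> H3 at depth 27
  add 83.216.212.116/30 -> H2 at depth 30
  add 44.160.83.0/28 -> H0 at depth 28
  add 83.216.0.0/16 -> H3 at depth 16
  lookup 83.216.212.116: bits 010100111101100011010100011101 walk d0:-→d1:-→d2:-→d3:-→d4:-→d5:-→d6:-→d7:-→d8:-→d9:-→d10:-→d11:-→d12:-→d13:-→d14:-→d15:-→d16:H3→d17:-→d18:-→d19:-→d20:-→d21:-→d22:-→d23:-→d24:-→d25:-→d26:-→d27:-→d28:-→d29:-→d30:H2 -> H2
  add 80.0.0.0/4 -> H0 at depth 4
  lookup 44.160.83.3: bits 0010110010100000010100110000 walk d0:-→d1:-→d2:-→d3:-→d4:-→d5:-→d6:-→d7:-→d8:-→d9:-→d10:-→d11:-→d12:-→d13:-→d14:-→d15:-→d16:-→d17:-→d18:-→d19:-→d20:-→d21:-→d22:-→d23:-→d24:-→d25:-→d26:-→d27:H3→d28:H0 -> H0
  lookup 83.216.212.116: bits 010100111101100011010100011101 walk d0:-→d1:-→d2:-→d3:-→d4:H0→d5:-→d6:-→d7:-→d8:-→d9:-→d10:-→d11:-→d12:-→d13:-→d14:-→d15:-→d16:H3→d17:-→d18:-→d19:-→d20:-→d21:-→d22:-→d23:-→d24:-→d25:-→d26:-→d27:-→d28:-→d29:-→d30:H2 -> H2
  add 83.216.0.0/16 -> H3 at depth 16
  add 83.216.208.0/20 -> H0 at depth 20
  lookup 83.216.84.208: bits 0101001111011000 walk d0:-→d1:-→d2:-→d3:-→d4:H0→d5:-→d6:-→d7:-→d8:-→d9:-→d10:-→d11:-→d12:-→d13:-→d14:-→d15:-→d16:H3 -> H3
  add 83.216.212.119/32 -> H2 at depth 32
  add 44.0.0.0/8 -> H0 at depth 8
  add 44.160.83.0/32 -> H2 at depth 32
  lookup 83.216.0.26: bits 0101001111011000 walk d0:-→d1:-→d2:-→d3:-→d4:H0→d5:-→d6:-→d7:-→d8:-→d9:-→d10:-→d11:-→d12:-→d13:-→d14:-→d15:-→d16:H3 -> H3
  lookup 44.160.83.1: bits 0010110010100000010100110000000 walk d0:-→d1:-→d2:-→d3:-→d4:-→d5:-→d6:-→d7:-→d8:H0→d9:-→d10:-→d11:-→d12:-→d13:-→d14:-→d15:-→d16:-→d17:-→d18:-→d19:-→d20:-→d21:-→d22:-→d23:-→d24:-→d25:-→d26:-→d27:H3→d28:H0→d29:-→d30:-→d31:- -> H0
  add 83.216.0.0/15 -> H1 at depth 15
  lookup 83.216.24.232: bits 0101001111011000 walk d0:-→d1:-→d2:-→d3:-→d4:H0→d5:-→d6:-→d7:-→d8:-→d9:-→d10:-→d11:-→d12:-→d13:-→d14:-→d15:H1→d16:H3 -> H3
  add 44.160.0.0/16 -> H0 at depth 16
  lookup 102.85.95.76: bits 01 walk d0:-→d1:-→d2:- -> no-route
  add 32.0.0.0/3 -> H0 at depth 3
  - 83.216.212.116/30 clear@30
  add 44.160.80.0/20 -> H4 at depth 20
  - 83.216.208.0/20 clear@20
  add 44.160.0.0/12 -> H1 at depth 12
  add 83.192.0.0/11 -> H0 at depth 11
  add 80.0.0.0/6 -> H4 at depth 6
  add 80.0.0.0/4 -> H3 at depth 4
  add 83.0.0.0/8 -> H3 at depth 8
  lookup 144.89.88.51: bits ε walk d0:- -> no-route
  lookup 32.0.0.0: bits 0010 walk d0:-→d1:-→d2:-→d3:H0→d4:- -> H0
  add 0.0.0.0/0 -> H0 at depth 0
  lookup 44.160.83.0: bits 00101100101000000101001100000000 walk d0:H0→d1:-→d2:-→d3:H0→d4:-→d5:-→d6:-→d7:-→d8:H0→d9:-→d10:-→d11:-→d12:H1→d13:-→d14:-→d15:-→d16:H0→d17:-→d18:-→d19:-→d20:H4→d21:-→d22:-→d23:-→d24:-→d25:-→d26:-→d27:H3→d28:H0→d29:-→d30:-→d31:-→d32:H2 -> H2

== LOOKUPS ==
["H2","H0","H2","H3","H3","H0","H3","no-route","no-route","H0","H2"]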